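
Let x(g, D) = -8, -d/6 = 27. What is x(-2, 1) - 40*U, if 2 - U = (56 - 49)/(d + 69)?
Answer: -8464/93 ≈ -91.011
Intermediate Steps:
d = -162 (d = -6*27 = -162)
U = 193/93 (U = 2 - (56 - 49)/(-162 + 69) = 2 - 7/(-93) = 2 - 7*(-1)/93 = 2 - 1*(-7/93) = 2 + 7/93 = 193/93 ≈ 2.0753)
x(-2, 1) - 40*U = -8 - 40*193/93 = -8 - 7720/93 = -8464/93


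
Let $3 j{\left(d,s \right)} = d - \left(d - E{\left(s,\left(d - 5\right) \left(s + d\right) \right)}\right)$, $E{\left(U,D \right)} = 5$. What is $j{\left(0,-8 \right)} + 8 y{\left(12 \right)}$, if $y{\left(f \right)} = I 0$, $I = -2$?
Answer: $\frac{5}{3} \approx 1.6667$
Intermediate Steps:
$y{\left(f \right)} = 0$ ($y{\left(f \right)} = \left(-2\right) 0 = 0$)
$j{\left(d,s \right)} = \frac{5}{3}$ ($j{\left(d,s \right)} = \frac{d - \left(-5 + d\right)}{3} = \frac{1}{3} \cdot 5 = \frac{5}{3}$)
$j{\left(0,-8 \right)} + 8 y{\left(12 \right)} = \frac{5}{3} + 8 \cdot 0 = \frac{5}{3} + 0 = \frac{5}{3}$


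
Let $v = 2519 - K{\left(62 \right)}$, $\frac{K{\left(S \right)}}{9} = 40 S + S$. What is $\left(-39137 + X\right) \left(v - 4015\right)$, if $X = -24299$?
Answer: $1546189064$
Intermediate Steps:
$K{\left(S \right)} = 369 S$ ($K{\left(S \right)} = 9 \left(40 S + S\right) = 9 \cdot 41 S = 369 S$)
$v = -20359$ ($v = 2519 - 369 \cdot 62 = 2519 - 22878 = -20359$)
$\left(-39137 + X\right) \left(v - 4015\right) = \left(-39137 - 24299\right) \left(-20359 - 4015\right) = - 63436 \left(-20359 + \left(-9366 + 5351\right)\right) = - 63436 \left(-20359 - 4015\right) = \left(-63436\right) \left(-24374\right) = 1546189064$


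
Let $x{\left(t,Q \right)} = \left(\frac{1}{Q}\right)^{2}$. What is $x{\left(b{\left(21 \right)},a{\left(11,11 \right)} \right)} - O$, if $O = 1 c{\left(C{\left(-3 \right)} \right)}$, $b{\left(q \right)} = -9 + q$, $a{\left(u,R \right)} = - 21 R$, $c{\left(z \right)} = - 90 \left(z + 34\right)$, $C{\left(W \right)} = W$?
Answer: $\frac{148877191}{53361} \approx 2790.0$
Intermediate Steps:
$c{\left(z \right)} = -3060 - 90 z$ ($c{\left(z \right)} = - 90 \left(34 + z\right) = -3060 - 90 z$)
$x{\left(t,Q \right)} = \frac{1}{Q^{2}}$
$O = -2790$ ($O = 1 \left(-3060 - -270\right) = 1 \left(-3060 + 270\right) = 1 \left(-2790\right) = -2790$)
$x{\left(b{\left(21 \right)},a{\left(11,11 \right)} \right)} - O = \frac{1}{53361} - -2790 = \frac{1}{53361} + 2790 = \frac{148877191}{53361}$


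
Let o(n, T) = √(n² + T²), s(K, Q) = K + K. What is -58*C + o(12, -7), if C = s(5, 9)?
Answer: -580 + √193 ≈ -566.11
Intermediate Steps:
s(K, Q) = 2*K
C = 10 (C = 2*5 = 10)
o(n, T) = √(T² + n²)
-58*C + o(12, -7) = -58*10 + √((-7)² + 12²) = -580 + √(49 + 144) = -580 + √193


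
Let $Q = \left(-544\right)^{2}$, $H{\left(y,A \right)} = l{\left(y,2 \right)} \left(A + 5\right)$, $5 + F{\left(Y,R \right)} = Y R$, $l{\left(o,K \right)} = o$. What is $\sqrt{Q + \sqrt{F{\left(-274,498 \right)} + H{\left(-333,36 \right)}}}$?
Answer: $\sqrt{295936 + i \sqrt{150110}} \approx 544.0 + 0.356 i$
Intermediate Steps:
$F{\left(Y,R \right)} = -5 + R Y$ ($F{\left(Y,R \right)} = -5 + Y R = -5 + R Y$)
$H{\left(y,A \right)} = y \left(5 + A\right)$ ($H{\left(y,A \right)} = y \left(A + 5\right) = y \left(5 + A\right)$)
$Q = 295936$
$\sqrt{Q + \sqrt{F{\left(-274,498 \right)} + H{\left(-333,36 \right)}}} = \sqrt{295936 + \sqrt{\left(-5 + 498 \left(-274\right)\right) - 333 \left(5 + 36\right)}} = \sqrt{295936 + \sqrt{\left(-5 - 136452\right) - 13653}} = \sqrt{295936 + \sqrt{-136457 - 13653}} = \sqrt{295936 + \sqrt{-150110}} = \sqrt{295936 + i \sqrt{150110}}$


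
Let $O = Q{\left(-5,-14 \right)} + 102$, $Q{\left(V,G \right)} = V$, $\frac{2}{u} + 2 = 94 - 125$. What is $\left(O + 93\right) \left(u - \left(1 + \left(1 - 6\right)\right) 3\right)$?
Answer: $\frac{74860}{33} \approx 2268.5$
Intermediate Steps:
$u = - \frac{2}{33}$ ($u = \frac{2}{-2 + \left(94 - 125\right)} = \frac{2}{-2 - 31} = \frac{2}{-33} = 2 \left(- \frac{1}{33}\right) = - \frac{2}{33} \approx -0.060606$)
$O = 97$ ($O = -5 + 102 = 97$)
$\left(O + 93\right) \left(u - \left(1 + \left(1 - 6\right)\right) 3\right) = \left(97 + 93\right) \left(- \frac{2}{33} - \left(1 + \left(1 - 6\right)\right) 3\right) = 190 \left(- \frac{2}{33} - \left(1 + \left(1 - 6\right)\right) 3\right) = 190 \left(- \frac{2}{33} - \left(1 - 5\right) 3\right) = 190 \left(- \frac{2}{33} - \left(-4\right) 3\right) = 190 \left(- \frac{2}{33} - -12\right) = 190 \left(- \frac{2}{33} + 12\right) = 190 \cdot \frac{394}{33} = \frac{74860}{33}$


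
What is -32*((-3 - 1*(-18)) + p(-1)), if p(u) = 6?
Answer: -672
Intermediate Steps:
-32*((-3 - 1*(-18)) + p(-1)) = -32*((-3 - 1*(-18)) + 6) = -32*((-3 + 18) + 6) = -32*(15 + 6) = -32*21 = -672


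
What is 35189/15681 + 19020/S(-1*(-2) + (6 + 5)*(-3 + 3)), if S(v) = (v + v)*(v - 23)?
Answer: -24608062/109767 ≈ -224.18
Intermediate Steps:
S(v) = 2*v*(-23 + v) (S(v) = (2*v)*(-23 + v) = 2*v*(-23 + v))
35189/15681 + 19020/S(-1*(-2) + (6 + 5)*(-3 + 3)) = 35189/15681 + 19020/((2*(-1*(-2) + (6 + 5)*(-3 + 3))*(-23 + (-1*(-2) + (6 + 5)*(-3 + 3))))) = 35189*(1/15681) + 19020/((2*(2 + 11*0)*(-23 + (2 + 11*0)))) = 35189/15681 + 19020/((2*(2 + 0)*(-23 + (2 + 0)))) = 35189/15681 + 19020/((2*2*(-23 + 2))) = 35189/15681 + 19020/((2*2*(-21))) = 35189/15681 + 19020/(-84) = 35189/15681 + 19020*(-1/84) = 35189/15681 - 1585/7 = -24608062/109767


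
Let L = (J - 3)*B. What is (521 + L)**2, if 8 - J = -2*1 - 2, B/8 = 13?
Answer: 2122849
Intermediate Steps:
B = 104 (B = 8*13 = 104)
J = 12 (J = 8 - (-2*1 - 2) = 8 - (-2 - 2) = 8 - 1*(-4) = 8 + 4 = 12)
L = 936 (L = (12 - 3)*104 = 9*104 = 936)
(521 + L)**2 = (521 + 936)**2 = 1457**2 = 2122849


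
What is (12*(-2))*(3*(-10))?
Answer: 720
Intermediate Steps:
(12*(-2))*(3*(-10)) = -24*(-30) = 720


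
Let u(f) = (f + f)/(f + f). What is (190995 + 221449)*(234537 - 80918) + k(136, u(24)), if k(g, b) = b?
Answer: 63359234837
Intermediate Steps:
u(f) = 1 (u(f) = (2*f)/((2*f)) = (2*f)*(1/(2*f)) = 1)
(190995 + 221449)*(234537 - 80918) + k(136, u(24)) = (190995 + 221449)*(234537 - 80918) + 1 = 412444*153619 + 1 = 63359234836 + 1 = 63359234837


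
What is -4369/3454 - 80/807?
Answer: -3802103/2787378 ≈ -1.3640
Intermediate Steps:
-4369/3454 - 80/807 = -3802103/2787378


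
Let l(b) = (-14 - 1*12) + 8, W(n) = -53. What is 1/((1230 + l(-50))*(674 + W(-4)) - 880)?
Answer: 1/751772 ≈ 1.3302e-6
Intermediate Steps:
l(b) = -18 (l(b) = (-14 - 12) + 8 = -26 + 8 = -18)
1/((1230 + l(-50))*(674 + W(-4)) - 880) = 1/((1230 - 18)*(674 - 53) - 880) = 1/(1212*621 - 880) = 1/(752652 - 880) = 1/751772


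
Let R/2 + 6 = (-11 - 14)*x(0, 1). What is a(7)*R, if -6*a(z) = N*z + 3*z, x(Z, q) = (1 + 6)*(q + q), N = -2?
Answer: 2492/3 ≈ 830.67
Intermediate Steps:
x(Z, q) = 14*q (x(Z, q) = 7*(2*q) = 14*q)
a(z) = -z/6 (a(z) = -(-2*z + 3*z)/6 = -z/6)
R = -712 (R = -12 + 2*((-11 - 14)*(14*1)) = -12 + 2*(-25*14) = -12 + 2*(-350) = -12 - 700 = -712)
a(7)*R = -1/6*7*(-712) = -7/6*(-712) = 2492/3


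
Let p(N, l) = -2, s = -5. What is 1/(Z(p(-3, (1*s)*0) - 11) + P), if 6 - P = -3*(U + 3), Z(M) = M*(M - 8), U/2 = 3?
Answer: 1/306 ≈ 0.0032680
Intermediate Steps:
U = 6 (U = 2*3 = 6)
Z(M) = M*(-8 + M)
P = 33 (P = 6 - (-3)*(6 + 3) = 6 - (-3)*9 = 6 - 1*(-27) = 6 + 27 = 33)
1/(Z(p(-3, (1*s)*0) - 11) + P) = 1/((-2 - 11)*(-8 + (-2 - 11)) + 33) = 1/(-13*(-8 - 13) + 33) = 1/(-13*(-21) + 33) = 1/(273 + 33) = 1/306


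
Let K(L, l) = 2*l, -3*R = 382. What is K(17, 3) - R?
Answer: 400/3 ≈ 133.33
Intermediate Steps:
R = -382/3 (R = -⅓*382 = -382/3 ≈ -127.33)
K(17, 3) - R = 2*3 - 1*(-382/3) = 6 + 382/3 = 400/3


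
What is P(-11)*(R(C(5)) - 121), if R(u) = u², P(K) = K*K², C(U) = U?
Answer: 127776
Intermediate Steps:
P(K) = K³
P(-11)*(R(C(5)) - 121) = (-11)³*(5² - 121) = -1331*(25 - 121) = -1331*(-96) = 127776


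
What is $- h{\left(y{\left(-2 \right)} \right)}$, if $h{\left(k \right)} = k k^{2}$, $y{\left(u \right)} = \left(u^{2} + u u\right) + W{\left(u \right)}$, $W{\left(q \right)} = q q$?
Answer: $-1728$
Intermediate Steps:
$W{\left(q \right)} = q^{2}$
$y{\left(u \right)} = 3 u^{2}$ ($y{\left(u \right)} = \left(u^{2} + u u\right) + u^{2} = \left(u^{2} + u^{2}\right) + u^{2} = 2 u^{2} + u^{2} = 3 u^{2}$)
$h{\left(k \right)} = k^{3}$
$- h{\left(y{\left(-2 \right)} \right)} = - \left(3 \left(-2\right)^{2}\right)^{3} = - \left(3 \cdot 4\right)^{3} = - 12^{3} = \left(-1\right) 1728 = -1728$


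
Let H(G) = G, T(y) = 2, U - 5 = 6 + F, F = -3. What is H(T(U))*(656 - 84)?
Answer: 1144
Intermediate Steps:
U = 8 (U = 5 + (6 - 3) = 5 + 3 = 8)
H(T(U))*(656 - 84) = 2*(656 - 84) = 2*572 = 1144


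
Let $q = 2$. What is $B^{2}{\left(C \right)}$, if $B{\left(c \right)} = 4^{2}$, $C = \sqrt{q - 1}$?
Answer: $256$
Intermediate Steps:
$C = 1$ ($C = \sqrt{2 - 1} = \sqrt{1} = 1$)
$B{\left(c \right)} = 16$
$B^{2}{\left(C \right)} = 16^{2} = 256$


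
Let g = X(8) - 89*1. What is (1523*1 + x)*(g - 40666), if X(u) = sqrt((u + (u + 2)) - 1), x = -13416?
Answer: 484699215 - 11893*sqrt(17) ≈ 4.8465e+8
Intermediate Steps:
X(u) = sqrt(1 + 2*u) (X(u) = sqrt((u + (2 + u)) - 1) = sqrt((2 + 2*u) - 1) = sqrt(1 + 2*u))
g = -89 + sqrt(17) (g = sqrt(1 + 2*8) - 89*1 = sqrt(1 + 16) - 89 = sqrt(17) - 89 = -89 + sqrt(17) ≈ -84.877)
(1523*1 + x)*(g - 40666) = (1523*1 - 13416)*((-89 + sqrt(17)) - 40666) = (1523 - 13416)*(-40755 + sqrt(17)) = -11893*(-40755 + sqrt(17)) = 484699215 - 11893*sqrt(17)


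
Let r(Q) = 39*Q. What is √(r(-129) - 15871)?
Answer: I*√20902 ≈ 144.58*I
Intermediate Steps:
√(r(-129) - 15871) = √(39*(-129) - 15871) = √(-5031 - 15871) = √(-20902) = I*√20902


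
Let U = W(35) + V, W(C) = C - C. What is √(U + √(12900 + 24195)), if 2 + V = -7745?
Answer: √(-7747 + √37095) ≈ 86.916*I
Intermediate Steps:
V = -7747 (V = -2 - 7745 = -7747)
W(C) = 0
U = -7747 (U = 0 - 7747 = -7747)
√(U + √(12900 + 24195)) = √(-7747 + √(12900 + 24195)) = √(-7747 + √37095)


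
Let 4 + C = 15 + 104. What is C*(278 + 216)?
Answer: 56810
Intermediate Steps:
C = 115 (C = -4 + (15 + 104) = -4 + 119 = 115)
C*(278 + 216) = 115*(278 + 216) = 115*494 = 56810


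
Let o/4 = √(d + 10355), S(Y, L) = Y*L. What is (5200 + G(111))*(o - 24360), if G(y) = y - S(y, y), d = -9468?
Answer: 170763600 - 28040*√887 ≈ 1.6993e+8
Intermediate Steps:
S(Y, L) = L*Y
o = 4*√887 (o = 4*√(-9468 + 10355) = 4*√887 ≈ 119.13)
G(y) = y - y² (G(y) = y - y*y = y - y²)
(5200 + G(111))*(o - 24360) = (5200 + 111*(1 - 1*111))*(4*√887 - 24360) = (5200 + 111*(1 - 111))*(-24360 + 4*√887) = (5200 + 111*(-110))*(-24360 + 4*√887) = (5200 - 12210)*(-24360 + 4*√887) = -7010*(-24360 + 4*√887) = 170763600 - 28040*√887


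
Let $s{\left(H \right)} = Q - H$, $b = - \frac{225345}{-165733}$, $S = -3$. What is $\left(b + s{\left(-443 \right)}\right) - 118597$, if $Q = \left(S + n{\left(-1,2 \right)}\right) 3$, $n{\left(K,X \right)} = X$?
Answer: $- \frac{19582288736}{165733} \approx -1.1816 \cdot 10^{5}$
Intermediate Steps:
$b = \frac{225345}{165733}$ ($b = \left(-225345\right) \left(- \frac{1}{165733}\right) = \frac{225345}{165733} \approx 1.3597$)
$Q = -3$ ($Q = \left(-3 + 2\right) 3 = \left(-1\right) 3 = -3$)
$s{\left(H \right)} = -3 - H$
$\left(b + s{\left(-443 \right)}\right) - 118597 = \left(\frac{225345}{165733} - -440\right) - 118597 = \left(\frac{225345}{165733} + \left(-3 + 443\right)\right) - 118597 = \left(\frac{225345}{165733} + 440\right) - 118597 = \frac{73147865}{165733} - 118597 = - \frac{19582288736}{165733}$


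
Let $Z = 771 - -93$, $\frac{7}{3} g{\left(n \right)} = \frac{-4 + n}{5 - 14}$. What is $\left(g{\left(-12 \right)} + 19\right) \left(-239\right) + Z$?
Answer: $- \frac{81041}{21} \approx -3859.1$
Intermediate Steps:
$g{\left(n \right)} = \frac{4}{21} - \frac{n}{21}$ ($g{\left(n \right)} = \frac{3 \frac{-4 + n}{5 - 14}}{7} = \frac{3 \frac{-4 + n}{-9}}{7} = \frac{3 \left(-4 + n\right) \left(- \frac{1}{9}\right)}{7} = \frac{3 \left(\frac{4}{9} - \frac{n}{9}\right)}{7} = \frac{4}{21} - \frac{n}{21}$)
$Z = 864$ ($Z = 771 + 93 = 864$)
$\left(g{\left(-12 \right)} + 19\right) \left(-239\right) + Z = \left(\left(\frac{4}{21} - - \frac{4}{7}\right) + 19\right) \left(-239\right) + 864 = \left(\left(\frac{4}{21} + \frac{4}{7}\right) + 19\right) \left(-239\right) + 864 = \left(\frac{16}{21} + 19\right) \left(-239\right) + 864 = \frac{415}{21} \left(-239\right) + 864 = - \frac{99185}{21} + 864 = - \frac{81041}{21}$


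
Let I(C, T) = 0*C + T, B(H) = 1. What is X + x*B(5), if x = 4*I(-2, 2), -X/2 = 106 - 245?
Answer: 286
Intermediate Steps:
I(C, T) = T (I(C, T) = 0 + T = T)
X = 278 (X = -2*(106 - 245) = -2*(-139) = 278)
x = 8 (x = 4*2 = 8)
X + x*B(5) = 278 + 8*1 = 278 + 8 = 286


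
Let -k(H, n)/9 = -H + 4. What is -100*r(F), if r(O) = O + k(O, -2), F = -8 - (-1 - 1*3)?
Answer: 7600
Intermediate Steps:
F = -4 (F = -8 - (-1 - 3) = -8 - 1*(-4) = -8 + 4 = -4)
k(H, n) = -36 + 9*H (k(H, n) = -9*(-H + 4) = -9*(4 - H) = -36 + 9*H)
r(O) = -36 + 10*O (r(O) = O + (-36 + 9*O) = -36 + 10*O)
-100*r(F) = -100*(-36 + 10*(-4)) = -100*(-36 - 40) = -100*(-76) = 7600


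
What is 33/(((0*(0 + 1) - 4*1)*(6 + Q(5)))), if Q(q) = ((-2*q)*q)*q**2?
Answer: 33/4976 ≈ 0.0066318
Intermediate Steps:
Q(q) = -2*q**4 (Q(q) = (-2*q**2)*q**2 = -2*q**4)
33/(((0*(0 + 1) - 4*1)*(6 + Q(5)))) = 33/(((0*(0 + 1) - 4*1)*(6 - 2*5**4))) = 33/(((0*1 - 4)*(6 - 2*625))) = 33/(((0 - 4)*(6 - 1250))) = 33/((-4*(-1244))) = 33/4976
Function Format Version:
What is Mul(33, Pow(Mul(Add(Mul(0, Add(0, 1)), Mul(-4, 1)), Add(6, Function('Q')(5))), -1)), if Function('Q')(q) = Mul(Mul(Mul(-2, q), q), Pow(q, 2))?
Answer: Rational(33, 4976) ≈ 0.0066318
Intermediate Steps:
Function('Q')(q) = Mul(-2, Pow(q, 4)) (Function('Q')(q) = Mul(Mul(-2, Pow(q, 2)), Pow(q, 2)) = Mul(-2, Pow(q, 4)))
Mul(33, Pow(Mul(Add(Mul(0, Add(0, 1)), Mul(-4, 1)), Add(6, Function('Q')(5))), -1)) = Mul(33, Pow(Mul(Add(Mul(0, Add(0, 1)), Mul(-4, 1)), Add(6, Mul(-2, Pow(5, 4)))), -1)) = Mul(33, Pow(Mul(Add(Mul(0, 1), -4), Add(6, Mul(-2, 625))), -1)) = Mul(33, Pow(Mul(Add(0, -4), Add(6, -1250)), -1)) = Mul(33, Pow(Mul(-4, -1244), -1)) = Mul(33, Pow(4976, -1)) = Mul(33, Rational(1, 4976)) = Rational(33, 4976)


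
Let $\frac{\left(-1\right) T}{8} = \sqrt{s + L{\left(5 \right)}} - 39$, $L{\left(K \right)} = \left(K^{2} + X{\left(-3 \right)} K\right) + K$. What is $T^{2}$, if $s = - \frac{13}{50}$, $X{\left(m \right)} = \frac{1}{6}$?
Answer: $\frac{7447552}{75} - \frac{1664 \sqrt{6879}}{5} \approx 71698.0$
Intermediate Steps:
$X{\left(m \right)} = \frac{1}{6}$
$s = - \frac{13}{50}$ ($s = \left(-13\right) \frac{1}{50} = - \frac{13}{50} \approx -0.26$)
$L{\left(K \right)} = K^{2} + \frac{7 K}{6}$ ($L{\left(K \right)} = \left(K^{2} + \frac{K}{6}\right) + K = K^{2} + \frac{7 K}{6}$)
$T = 312 - \frac{8 \sqrt{6879}}{15}$ ($T = - 8 \left(\sqrt{- \frac{13}{50} + \frac{1}{6} \cdot 5 \left(7 + 6 \cdot 5\right)} - 39\right) = - 8 \left(\sqrt{- \frac{13}{50} + \frac{1}{6} \cdot 5 \left(7 + 30\right)} - 39\right) = - 8 \left(\sqrt{- \frac{13}{50} + \frac{1}{6} \cdot 5 \cdot 37} - 39\right) = - 8 \left(\sqrt{- \frac{13}{50} + \frac{185}{6}} - 39\right) = - 8 \left(\sqrt{\frac{2293}{75}} - 39\right) = - 8 \left(\frac{\sqrt{6879}}{15} - 39\right) = - 8 \left(-39 + \frac{\sqrt{6879}}{15}\right) = 312 - \frac{8 \sqrt{6879}}{15} \approx 267.77$)
$T^{2} = \left(312 - \frac{8 \sqrt{6879}}{15}\right)^{2}$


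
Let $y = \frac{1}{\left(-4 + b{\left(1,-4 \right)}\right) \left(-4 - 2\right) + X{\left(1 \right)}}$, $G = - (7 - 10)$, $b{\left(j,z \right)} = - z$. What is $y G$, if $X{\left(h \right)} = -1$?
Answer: $-3$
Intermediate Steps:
$G = 3$ ($G = \left(-1\right) \left(-3\right) = 3$)
$y = -1$ ($y = \frac{1}{\left(-4 - -4\right) \left(-4 - 2\right) - 1} = \frac{1}{\left(-4 + 4\right) \left(-6\right) - 1} = \frac{1}{0 \left(-6\right) - 1} = \frac{1}{0 - 1} = \frac{1}{-1} = -1$)
$y G = \left(-1\right) 3 = -3$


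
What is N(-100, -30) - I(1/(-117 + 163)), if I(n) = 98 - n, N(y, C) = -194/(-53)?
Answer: -229947/2438 ≈ -94.318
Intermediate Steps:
N(y, C) = 194/53 (N(y, C) = -194*(-1/53) = 194/53)
N(-100, -30) - I(1/(-117 + 163)) = 194/53 - (98 - 1/(-117 + 163)) = 194/53 - (98 - 1/46) = 194/53 - 1*4507/46 = 194/53 - 4507/46 = -229947/2438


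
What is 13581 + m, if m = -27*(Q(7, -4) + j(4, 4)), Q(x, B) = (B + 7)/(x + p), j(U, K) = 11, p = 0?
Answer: 92907/7 ≈ 13272.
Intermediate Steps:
Q(x, B) = (7 + B)/x (Q(x, B) = (B + 7)/(x + 0) = (7 + B)/x)
m = -2160/7 (m = -27*((7 - 4)/7 + 11) = -27*((⅐)*3 + 11) = -27*(3/7 + 11) = -27*80/7 = -2160/7 ≈ -308.57)
13581 + m = 13581 - 2160/7 = 92907/7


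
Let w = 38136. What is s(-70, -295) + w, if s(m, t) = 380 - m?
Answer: 38586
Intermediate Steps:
s(-70, -295) + w = (380 - 1*(-70)) + 38136 = (380 + 70) + 38136 = 450 + 38136 = 38586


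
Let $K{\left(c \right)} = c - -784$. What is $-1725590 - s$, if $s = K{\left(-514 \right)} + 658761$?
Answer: $-2384621$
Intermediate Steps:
$K{\left(c \right)} = 784 + c$ ($K{\left(c \right)} = c + 784 = 784 + c$)
$s = 659031$ ($s = \left(784 - 514\right) + 658761 = 270 + 658761 = 659031$)
$-1725590 - s = -1725590 - 659031 = -2384621$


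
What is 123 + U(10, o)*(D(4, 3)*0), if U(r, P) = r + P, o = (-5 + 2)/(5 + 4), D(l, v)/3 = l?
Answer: 123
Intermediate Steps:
D(l, v) = 3*l
o = -1/3 (o = -3/9 = -3*1/9 = -1/3 ≈ -0.33333)
U(r, P) = P + r
123 + U(10, o)*(D(4, 3)*0) = 123 + (-1/3 + 10)*((3*4)*0) = 123 + 29*(12*0)/3 = 123 + (29/3)*0 = 123 + 0 = 123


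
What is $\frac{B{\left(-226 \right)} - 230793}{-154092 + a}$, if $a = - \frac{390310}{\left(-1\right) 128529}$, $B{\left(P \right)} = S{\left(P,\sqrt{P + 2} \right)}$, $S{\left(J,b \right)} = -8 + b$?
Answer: $\frac{29664621729}{19804900358} - \frac{257058 i \sqrt{14}}{9902450179} \approx 1.4978 - 9.713 \cdot 10^{-5} i$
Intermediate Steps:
$B{\left(P \right)} = -8 + \sqrt{2 + P}$ ($B{\left(P \right)} = -8 + \sqrt{P + 2} = -8 + \sqrt{2 + P}$)
$a = \frac{390310}{128529}$ ($a = - \frac{390310}{-128529} = \left(-390310\right) \left(- \frac{1}{128529}\right) = \frac{390310}{128529} \approx 3.0367$)
$\frac{B{\left(-226 \right)} - 230793}{-154092 + a} = \frac{\left(-8 + \sqrt{2 - 226}\right) - 230793}{-154092 + \frac{390310}{128529}} = \frac{\left(-8 + \sqrt{-224}\right) - 230793}{- \frac{19804900358}{128529}} = \left(\left(-8 + 4 i \sqrt{14}\right) - 230793\right) \left(- \frac{128529}{19804900358}\right) = \left(-230801 + 4 i \sqrt{14}\right) \left(- \frac{128529}{19804900358}\right) = \frac{29664621729}{19804900358} - \frac{257058 i \sqrt{14}}{9902450179}$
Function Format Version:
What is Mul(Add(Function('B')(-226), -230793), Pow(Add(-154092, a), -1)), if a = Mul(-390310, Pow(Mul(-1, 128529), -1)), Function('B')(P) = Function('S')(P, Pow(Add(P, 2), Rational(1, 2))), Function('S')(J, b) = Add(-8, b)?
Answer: Add(Rational(29664621729, 19804900358), Mul(Rational(-257058, 9902450179), I, Pow(14, Rational(1, 2)))) ≈ Add(1.4978, Mul(-9.7130e-5, I))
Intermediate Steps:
Function('B')(P) = Add(-8, Pow(Add(2, P), Rational(1, 2))) (Function('B')(P) = Add(-8, Pow(Add(P, 2), Rational(1, 2))) = Add(-8, Pow(Add(2, P), Rational(1, 2))))
a = Rational(390310, 128529) (a = Mul(-390310, Pow(-128529, -1)) = Mul(-390310, Rational(-1, 128529)) = Rational(390310, 128529) ≈ 3.0367)
Mul(Add(Function('B')(-226), -230793), Pow(Add(-154092, a), -1)) = Mul(Add(Add(-8, Pow(Add(2, -226), Rational(1, 2))), -230793), Pow(Add(-154092, Rational(390310, 128529)), -1)) = Mul(Add(Add(-8, Pow(-224, Rational(1, 2))), -230793), Pow(Rational(-19804900358, 128529), -1)) = Mul(Add(Add(-8, Mul(4, I, Pow(14, Rational(1, 2)))), -230793), Rational(-128529, 19804900358)) = Mul(Add(-230801, Mul(4, I, Pow(14, Rational(1, 2)))), Rational(-128529, 19804900358)) = Add(Rational(29664621729, 19804900358), Mul(Rational(-257058, 9902450179), I, Pow(14, Rational(1, 2))))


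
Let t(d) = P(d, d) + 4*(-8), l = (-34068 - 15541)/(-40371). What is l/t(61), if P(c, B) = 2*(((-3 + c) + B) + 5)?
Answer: 49609/8720136 ≈ 0.0056890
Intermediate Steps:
P(c, B) = 4 + 2*B + 2*c (P(c, B) = 2*((-3 + B + c) + 5) = 2*(2 + B + c) = 4 + 2*B + 2*c)
l = 49609/40371 (l = -49609*(-1/40371) = 49609/40371 ≈ 1.2288)
t(d) = -28 + 4*d (t(d) = (4 + 2*d + 2*d) + 4*(-8) = (4 + 4*d) - 32 = -28 + 4*d)
l/t(61) = 49609/(40371*(-28 + 4*61)) = 49609/(40371*(-28 + 244)) = (49609/40371)/216 = (49609/40371)*(1/216) = 49609/8720136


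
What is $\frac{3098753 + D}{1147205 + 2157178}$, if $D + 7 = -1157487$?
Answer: $\frac{1941259}{3304383} \approx 0.58748$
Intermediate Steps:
$D = -1157494$ ($D = -7 - 1157487 = -1157494$)
$\frac{3098753 + D}{1147205 + 2157178} = \frac{3098753 - 1157494}{1147205 + 2157178} = \frac{1941259}{3304383}$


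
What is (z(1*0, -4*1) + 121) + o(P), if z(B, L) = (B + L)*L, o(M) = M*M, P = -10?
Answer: 237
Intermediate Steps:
o(M) = M**2
z(B, L) = L*(B + L)
(z(1*0, -4*1) + 121) + o(P) = ((-4*1)*(1*0 - 4*1) + 121) + (-10)**2 = (-4*(0 - 4) + 121) + 100 = (-4*(-4) + 121) + 100 = (16 + 121) + 100 = 137 + 100 = 237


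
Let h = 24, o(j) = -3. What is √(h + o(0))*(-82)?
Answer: -82*√21 ≈ -375.77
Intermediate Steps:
√(h + o(0))*(-82) = √(24 - 3)*(-82) = √21*(-82) = -82*√21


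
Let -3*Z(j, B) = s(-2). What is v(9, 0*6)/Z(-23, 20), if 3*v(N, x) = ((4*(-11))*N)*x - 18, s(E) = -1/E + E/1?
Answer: -12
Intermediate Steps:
s(E) = E - 1/E (s(E) = -1/E + E*1 = -1/E + E = E - 1/E)
Z(j, B) = ½ (Z(j, B) = -(-2 - 1/(-2))/3 = -(-2 - 1*(-½))/3 = -(-2 + ½)/3 = -⅓*(-3/2) = ½)
v(N, x) = -6 - 44*N*x/3 (v(N, x) = (((4*(-11))*N)*x - 18)/3 = ((-44*N)*x - 18)/3 = (-44*N*x - 18)/3 = (-18 - 44*N*x)/3 = -6 - 44*N*x/3)
v(9, 0*6)/Z(-23, 20) = (-6 - 44/3*9*0*6)/(½) = (-6 - 44/3*9*0)*2 = (-6 + 0)*2 = -6*2 = -12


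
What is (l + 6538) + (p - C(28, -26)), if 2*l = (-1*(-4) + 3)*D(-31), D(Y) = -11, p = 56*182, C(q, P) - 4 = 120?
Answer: 33135/2 ≈ 16568.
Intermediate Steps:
C(q, P) = 124 (C(q, P) = 4 + 120 = 124)
p = 10192
l = -77/2 (l = ((-1*(-4) + 3)*(-11))/2 = ((4 + 3)*(-11))/2 = (7*(-11))/2 = (½)*(-77) = -77/2 ≈ -38.500)
(l + 6538) + (p - C(28, -26)) = (-77/2 + 6538) + (10192 - 1*124) = 12999/2 + (10192 - 124) = 12999/2 + 10068 = 33135/2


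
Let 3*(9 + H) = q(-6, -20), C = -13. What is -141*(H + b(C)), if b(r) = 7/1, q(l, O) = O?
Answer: 1222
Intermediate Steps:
H = -47/3 (H = -9 + (⅓)*(-20) = -9 - 20/3 = -47/3 ≈ -15.667)
b(r) = 7 (b(r) = 7*1 = 7)
-141*(H + b(C)) = -141*(-47/3 + 7) = -141*(-26/3) = 1222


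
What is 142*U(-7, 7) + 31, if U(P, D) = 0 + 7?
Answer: 1025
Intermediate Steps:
U(P, D) = 7
142*U(-7, 7) + 31 = 142*7 + 31 = 994 + 31 = 1025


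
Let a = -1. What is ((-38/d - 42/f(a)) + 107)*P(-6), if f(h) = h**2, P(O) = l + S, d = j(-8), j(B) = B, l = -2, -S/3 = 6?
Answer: -1395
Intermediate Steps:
S = -18 (S = -3*6 = -18)
d = -8
P(O) = -20 (P(O) = -2 - 18 = -20)
((-38/d - 42/f(a)) + 107)*P(-6) = ((-38/(-8) - 42/((-1)**2)) + 107)*(-20) = ((-38*(-1/8) - 42/1) + 107)*(-20) = ((19/4 - 42*1) + 107)*(-20) = ((19/4 - 42) + 107)*(-20) = (-149/4 + 107)*(-20) = (279/4)*(-20) = -1395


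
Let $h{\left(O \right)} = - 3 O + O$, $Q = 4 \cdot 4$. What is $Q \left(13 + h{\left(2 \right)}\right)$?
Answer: $144$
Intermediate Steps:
$Q = 16$
$h{\left(O \right)} = - 2 O$
$Q \left(13 + h{\left(2 \right)}\right) = 16 \left(13 - 4\right) = 16 \cdot 9 = 144$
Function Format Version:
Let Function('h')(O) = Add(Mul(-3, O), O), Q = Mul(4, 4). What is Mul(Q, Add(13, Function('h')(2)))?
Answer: 144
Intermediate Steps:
Q = 16
Function('h')(O) = Mul(-2, O)
Mul(Q, Add(13, Function('h')(2))) = Mul(16, Add(13, Mul(-2, 2))) = Mul(16, Add(13, -4)) = Mul(16, 9) = 144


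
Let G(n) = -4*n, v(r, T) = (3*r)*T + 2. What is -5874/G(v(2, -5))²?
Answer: -2937/6272 ≈ -0.46827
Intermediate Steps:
v(r, T) = 2 + 3*T*r (v(r, T) = 3*T*r + 2 = 2 + 3*T*r)
-5874/G(v(2, -5))² = -5874*1/(16*(2 + 3*(-5)*2)²) = -5874*1/(16*(2 - 30)²) = -5874/((-4*(-28))²) = -5874/(112²) = -5874/12544 = -5874*1/12544 = -2937/6272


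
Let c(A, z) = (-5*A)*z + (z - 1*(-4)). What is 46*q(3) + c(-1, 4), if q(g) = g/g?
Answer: 74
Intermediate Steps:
c(A, z) = 4 + z - 5*A*z (c(A, z) = -5*A*z + (z + 4) = -5*A*z + (4 + z) = 4 + z - 5*A*z)
q(g) = 1
46*q(3) + c(-1, 4) = 46*1 + (4 + 4 - 5*(-1)*4) = 46 + (4 + 4 + 20) = 46 + 28 = 74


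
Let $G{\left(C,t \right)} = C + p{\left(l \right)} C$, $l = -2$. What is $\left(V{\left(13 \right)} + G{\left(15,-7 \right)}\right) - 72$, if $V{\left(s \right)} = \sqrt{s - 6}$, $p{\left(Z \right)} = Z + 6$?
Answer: $3 + \sqrt{7} \approx 5.6458$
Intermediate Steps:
$p{\left(Z \right)} = 6 + Z$
$V{\left(s \right)} = \sqrt{-6 + s}$
$G{\left(C,t \right)} = 5 C$ ($G{\left(C,t \right)} = C + \left(6 - 2\right) C = C + 4 C = 5 C$)
$\left(V{\left(13 \right)} + G{\left(15,-7 \right)}\right) - 72 = \left(\sqrt{-6 + 13} + 5 \cdot 15\right) - 72 = \left(\sqrt{7} + 75\right) - 72 = \left(75 + \sqrt{7}\right) - 72 = 3 + \sqrt{7}$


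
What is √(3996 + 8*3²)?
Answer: 6*√113 ≈ 63.781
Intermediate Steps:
√(3996 + 8*3²) = √(3996 + 8*9) = √(3996 + 72) = √4068 = 6*√113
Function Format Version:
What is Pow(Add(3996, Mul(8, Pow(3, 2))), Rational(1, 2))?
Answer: Mul(6, Pow(113, Rational(1, 2))) ≈ 63.781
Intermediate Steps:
Pow(Add(3996, Mul(8, Pow(3, 2))), Rational(1, 2)) = Pow(Add(3996, Mul(8, 9)), Rational(1, 2)) = Pow(Add(3996, 72), Rational(1, 2)) = Pow(4068, Rational(1, 2)) = Mul(6, Pow(113, Rational(1, 2)))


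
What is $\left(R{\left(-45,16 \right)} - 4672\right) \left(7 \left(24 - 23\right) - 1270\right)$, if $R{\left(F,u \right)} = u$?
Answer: $5880528$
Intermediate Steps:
$\left(R{\left(-45,16 \right)} - 4672\right) \left(7 \left(24 - 23\right) - 1270\right) = \left(16 - 4672\right) \left(7 \left(24 - 23\right) - 1270\right) = - 4656 \left(7 \cdot 1 - 1270\right) = - 4656 \left(7 - 1270\right) = \left(-4656\right) \left(-1263\right) = 5880528$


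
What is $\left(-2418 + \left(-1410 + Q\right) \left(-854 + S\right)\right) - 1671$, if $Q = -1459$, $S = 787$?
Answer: $188134$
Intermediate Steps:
$\left(-2418 + \left(-1410 + Q\right) \left(-854 + S\right)\right) - 1671 = \left(-2418 + \left(-1410 - 1459\right) \left(-854 + 787\right)\right) - 1671 = \left(-2418 - -192223\right) - 1671 = \left(-2418 + 192223\right) - 1671 = 189805 - 1671 = 188134$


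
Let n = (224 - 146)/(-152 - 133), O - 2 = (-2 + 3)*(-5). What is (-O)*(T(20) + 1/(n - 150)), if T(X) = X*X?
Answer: 17130915/14276 ≈ 1200.0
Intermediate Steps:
O = -3 (O = 2 + (-2 + 3)*(-5) = 2 + 1*(-5) = 2 - 5 = -3)
n = -26/95 (n = 78/(-285) = 78*(-1/285) = -26/95 ≈ -0.27368)
T(X) = X²
(-O)*(T(20) + 1/(n - 150)) = (-1*(-3))*(20² + 1/(-26/95 - 150)) = 3*(400 + 1/(-14276/95)) = 3*(400 - 95/14276) = 3*(5710305/14276) = 17130915/14276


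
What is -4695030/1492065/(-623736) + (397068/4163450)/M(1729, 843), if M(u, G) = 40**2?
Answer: 92779911743891/1435086712108740000 ≈ 6.4651e-5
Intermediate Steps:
M(u, G) = 1600
-4695030/1492065/(-623736) + (397068/4163450)/M(1729, 843) = -4695030/1492065/(-623736) + (397068/4163450)/1600 = -4695030*1/1492065*(-1/623736) + (397068*(1/4163450))*(1/1600) = -104334/33157*(-1/623736) + (198534/2081725)*(1/1600) = 17389/3446869092 + 99267/1665380000 = 92779911743891/1435086712108740000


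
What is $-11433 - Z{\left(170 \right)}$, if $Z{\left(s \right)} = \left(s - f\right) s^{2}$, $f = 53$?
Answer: $-3392733$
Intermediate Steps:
$Z{\left(s \right)} = s^{2} \left(-53 + s\right)$ ($Z{\left(s \right)} = \left(s - 53\right) s^{2} = \left(-53 + s\right) s^{2} = s^{2} \left(-53 + s\right)$)
$-11433 - Z{\left(170 \right)} = -11433 - 170^{2} \left(-53 + 170\right) = -11433 - 28900 \cdot 117 = -11433 - 3381300 = -3392733$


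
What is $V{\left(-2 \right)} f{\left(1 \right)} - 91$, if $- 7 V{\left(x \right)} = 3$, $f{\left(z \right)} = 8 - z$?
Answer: $-94$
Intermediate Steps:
$V{\left(x \right)} = - \frac{3}{7}$ ($V{\left(x \right)} = \left(- \frac{1}{7}\right) 3 = - \frac{3}{7}$)
$V{\left(-2 \right)} f{\left(1 \right)} - 91 = - \frac{3 \left(8 - 1\right)}{7} - 91 = \left(- \frac{3}{7}\right) 7 - 91 = -3 - 91 = -94$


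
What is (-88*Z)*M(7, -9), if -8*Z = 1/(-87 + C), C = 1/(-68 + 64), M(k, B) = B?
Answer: 396/349 ≈ 1.1347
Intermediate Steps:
C = -1/4 (C = 1/(-4) = -1/4 ≈ -0.25000)
Z = 1/698 (Z = -1/(8*(-87 - 1/4)) = -1/(8*(-349/4)) = -1/8*(-4/349) = 1/698 ≈ 0.0014327)
(-88*Z)*M(7, -9) = -88*1/698*(-9) = -44/349*(-9) = 396/349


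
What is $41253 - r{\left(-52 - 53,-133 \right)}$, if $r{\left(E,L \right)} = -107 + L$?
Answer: $41493$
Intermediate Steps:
$41253 - r{\left(-52 - 53,-133 \right)} = 41253 - \left(-107 - 133\right) = 41253 - -240 = 41253 + 240 = 41493$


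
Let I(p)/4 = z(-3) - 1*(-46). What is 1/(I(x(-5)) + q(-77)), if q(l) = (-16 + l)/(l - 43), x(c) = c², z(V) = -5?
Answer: 40/6591 ≈ 0.0060689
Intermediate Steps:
I(p) = 164 (I(p) = 4*(-5 - 1*(-46)) = 4*(-5 + 46) = 4*41 = 164)
q(l) = (-16 + l)/(-43 + l)
1/(I(x(-5)) + q(-77)) = 1/(164 + (-16 - 77)/(-43 - 77)) = 1/(164 - 93/(-120)) = 1/(164 - 1/120*(-93)) = 1/(164 + 31/40) = 1/(6591/40) = 40/6591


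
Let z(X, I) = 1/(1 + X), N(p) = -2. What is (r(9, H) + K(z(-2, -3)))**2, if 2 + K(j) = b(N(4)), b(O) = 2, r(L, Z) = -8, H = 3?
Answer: 64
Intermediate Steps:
K(j) = 0 (K(j) = -2 + 2 = 0)
(r(9, H) + K(z(-2, -3)))**2 = (-8 + 0)**2 = (-8)**2 = 64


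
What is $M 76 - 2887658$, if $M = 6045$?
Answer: $-2428238$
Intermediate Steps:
$M 76 - 2887658 = 6045 \cdot 76 - 2887658 = 459420 - 2887658 = -2428238$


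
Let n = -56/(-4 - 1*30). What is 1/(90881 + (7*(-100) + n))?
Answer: 17/1533105 ≈ 1.1089e-5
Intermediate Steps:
n = 28/17 (n = -56/(-4 - 30) = -56/(-34) = -56*(-1/34) = 28/17 ≈ 1.6471)
1/(90881 + (7*(-100) + n)) = 1/(90881 + (7*(-100) + 28/17)) = 1/(90881 + (-700 + 28/17)) = 1/(90881 - 11872/17) = 1/(1533105/17) = 17/1533105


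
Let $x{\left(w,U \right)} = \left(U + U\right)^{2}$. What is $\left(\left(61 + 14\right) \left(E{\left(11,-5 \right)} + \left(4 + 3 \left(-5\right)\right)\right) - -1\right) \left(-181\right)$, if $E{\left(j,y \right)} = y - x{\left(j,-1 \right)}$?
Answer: $271319$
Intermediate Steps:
$x{\left(w,U \right)} = 4 U^{2}$ ($x{\left(w,U \right)} = \left(2 U\right)^{2} = 4 U^{2}$)
$E{\left(j,y \right)} = -4 + y$ ($E{\left(j,y \right)} = y - 4 \left(-1\right)^{2} = y - 4 \cdot 1 = y - 4 = -4 + y$)
$\left(\left(61 + 14\right) \left(E{\left(11,-5 \right)} + \left(4 + 3 \left(-5\right)\right)\right) - -1\right) \left(-181\right) = \left(\left(61 + 14\right) \left(\left(-4 - 5\right) + \left(4 + 3 \left(-5\right)\right)\right) - -1\right) \left(-181\right) = \left(75 \left(-9 + \left(4 - 15\right)\right) + 1\right) \left(-181\right) = \left(75 \left(-9 - 11\right) + 1\right) \left(-181\right) = \left(75 \left(-20\right) + 1\right) \left(-181\right) = \left(-1500 + 1\right) \left(-181\right) = \left(-1499\right) \left(-181\right) = 271319$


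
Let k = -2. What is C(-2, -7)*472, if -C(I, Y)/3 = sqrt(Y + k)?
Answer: -4248*I ≈ -4248.0*I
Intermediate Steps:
C(I, Y) = -3*sqrt(-2 + Y) (C(I, Y) = -3*sqrt(Y - 2) = -3*sqrt(-2 + Y))
C(-2, -7)*472 = -3*sqrt(-2 - 7)*472 = -9*I*472 = -4248*I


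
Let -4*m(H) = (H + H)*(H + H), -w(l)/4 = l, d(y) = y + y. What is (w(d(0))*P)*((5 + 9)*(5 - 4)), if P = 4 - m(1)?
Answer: 0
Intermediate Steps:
d(y) = 2*y
w(l) = -4*l
m(H) = -H**2 (m(H) = -(H + H)*(H + H)/4 = -2*H*2*H/4 = -H**2)
P = 5 (P = 4 - (-1)*1**2 = 4 - (-1) = 4 - 1*(-1) = 4 + 1 = 5)
(w(d(0))*P)*((5 + 9)*(5 - 4)) = (-8*0*5)*((5 + 9)*(5 - 4)) = (-4*0*5)*(14*1) = (0*5)*14 = 0*14 = 0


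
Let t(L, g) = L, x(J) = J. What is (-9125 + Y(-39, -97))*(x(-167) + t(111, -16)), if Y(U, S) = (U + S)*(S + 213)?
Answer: 1394456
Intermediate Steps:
Y(U, S) = (213 + S)*(S + U) (Y(U, S) = (S + U)*(213 + S) = (213 + S)*(S + U))
(-9125 + Y(-39, -97))*(x(-167) + t(111, -16)) = (-9125 + ((-97)² + 213*(-97) + 213*(-39) - 97*(-39)))*(-167 + 111) = (-9125 + (9409 - 20661 - 8307 + 3783))*(-56) = (-9125 - 15776)*(-56) = -24901*(-56) = 1394456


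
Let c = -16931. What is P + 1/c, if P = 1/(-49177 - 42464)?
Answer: -108572/1551573771 ≈ -6.9975e-5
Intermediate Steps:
P = -1/91641 (P = 1/(-91641) = -1/91641 ≈ -1.0912e-5)
P + 1/c = -1/91641 + 1/(-16931) = -1/91641 - 1/16931 = -108572/1551573771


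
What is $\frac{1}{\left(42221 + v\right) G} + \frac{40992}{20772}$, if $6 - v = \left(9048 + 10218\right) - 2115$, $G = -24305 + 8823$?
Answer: $\frac{1326182173181}{672020299992} \approx 1.9734$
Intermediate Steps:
$G = -15482$
$v = -17145$ ($v = 6 - \left(\left(9048 + 10218\right) - 2115\right) = 6 - \left(19266 - 2115\right) = 6 - 17151 = -17145$)
$\frac{1}{\left(42221 + v\right) G} + \frac{40992}{20772} = \frac{1}{\left(42221 - 17145\right) \left(-15482\right)} + \frac{40992}{20772} = \frac{1}{25076} \left(- \frac{1}{15482}\right) + 40992 \cdot \frac{1}{20772} = \frac{1}{25076} \left(- \frac{1}{15482}\right) + \frac{3416}{1731} = - \frac{1}{388226632} + \frac{3416}{1731} = \frac{1326182173181}{672020299992}$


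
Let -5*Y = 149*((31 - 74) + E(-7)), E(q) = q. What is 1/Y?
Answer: 1/1490 ≈ 0.00067114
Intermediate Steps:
Y = 1490 (Y = -149*((31 - 74) - 7)/5 = -149*(-43 - 7)/5 = -149*(-50)/5 = -⅕*(-7450) = 1490)
1/Y = 1/1490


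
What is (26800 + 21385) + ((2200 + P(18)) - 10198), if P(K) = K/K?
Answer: 40188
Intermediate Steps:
P(K) = 1
(26800 + 21385) + ((2200 + P(18)) - 10198) = (26800 + 21385) + ((2200 + 1) - 10198) = 48185 + (2201 - 10198) = 48185 - 7997 = 40188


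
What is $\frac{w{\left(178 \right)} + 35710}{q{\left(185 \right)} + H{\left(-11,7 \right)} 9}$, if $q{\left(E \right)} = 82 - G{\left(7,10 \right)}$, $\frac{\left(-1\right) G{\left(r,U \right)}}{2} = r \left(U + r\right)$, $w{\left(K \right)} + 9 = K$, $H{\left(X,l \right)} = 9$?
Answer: $\frac{35879}{401} \approx 89.474$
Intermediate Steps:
$w{\left(K \right)} = -9 + K$
$G{\left(r,U \right)} = - 2 r \left(U + r\right)$
$q{\left(E \right)} = 320$ ($q{\left(E \right)} = 82 - \left(-2\right) 7 \left(10 + 7\right) = 82 - \left(-2\right) 7 \cdot 17 = 82 - -238 = 82 + 238 = 320$)
$\frac{w{\left(178 \right)} + 35710}{q{\left(185 \right)} + H{\left(-11,7 \right)} 9} = \frac{\left(-9 + 178\right) + 35710}{320 + 9 \cdot 9} = \frac{169 + 35710}{320 + 81} = \frac{35879}{401}$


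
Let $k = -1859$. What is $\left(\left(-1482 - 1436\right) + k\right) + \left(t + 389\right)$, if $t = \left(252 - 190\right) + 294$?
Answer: $-4032$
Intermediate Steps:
$t = 356$ ($t = 62 + 294 = 356$)
$\left(\left(-1482 - 1436\right) + k\right) + \left(t + 389\right) = \left(\left(-1482 - 1436\right) - 1859\right) + \left(356 + 389\right) = \left(\left(-1482 - 1436\right) - 1859\right) + 745 = \left(-2918 - 1859\right) + 745 = -4777 + 745 = -4032$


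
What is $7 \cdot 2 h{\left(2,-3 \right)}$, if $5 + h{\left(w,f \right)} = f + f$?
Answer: $-154$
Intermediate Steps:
$h{\left(w,f \right)} = -5 + 2 f$ ($h{\left(w,f \right)} = -5 + \left(f + f\right) = -5 + 2 f$)
$7 \cdot 2 h{\left(2,-3 \right)} = 7 \cdot 2 \left(-5 + 2 \left(-3\right)\right) = 14 \left(-5 - 6\right) = 14 \left(-11\right) = -154$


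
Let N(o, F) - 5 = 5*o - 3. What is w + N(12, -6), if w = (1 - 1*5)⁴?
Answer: 318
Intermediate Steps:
N(o, F) = 2 + 5*o (N(o, F) = 5 + (5*o - 3) = 5 + (-3 + 5*o) = 2 + 5*o)
w = 256 (w = (1 - 5)⁴ = (-4)⁴ = 256)
w + N(12, -6) = 256 + (2 + 5*12) = 256 + (2 + 60) = 256 + 62 = 318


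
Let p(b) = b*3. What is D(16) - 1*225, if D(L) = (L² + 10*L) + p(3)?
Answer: 200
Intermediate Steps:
p(b) = 3*b
D(L) = 9 + L² + 10*L (D(L) = (L² + 10*L) + 3*3 = (L² + 10*L) + 9 = 9 + L² + 10*L)
D(16) - 1*225 = (9 + 16² + 10*16) - 1*225 = (9 + 256 + 160) - 225 = 425 - 225 = 200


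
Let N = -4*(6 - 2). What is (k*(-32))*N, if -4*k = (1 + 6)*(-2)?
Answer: 1792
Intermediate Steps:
N = -16 (N = -4*4 = -16)
k = 7/2 (k = -(1 + 6)*(-2)/4 = -7*(-2)/4 = -1/4*(-14) = 7/2 ≈ 3.5000)
(k*(-32))*N = ((7/2)*(-32))*(-16) = -112*(-16) = 1792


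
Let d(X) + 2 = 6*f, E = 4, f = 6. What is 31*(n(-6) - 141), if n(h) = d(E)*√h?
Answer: -4371 + 1054*I*√6 ≈ -4371.0 + 2581.8*I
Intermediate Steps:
d(X) = 34 (d(X) = -2 + 6*6 = -2 + 36 = 34)
n(h) = 34*√h
31*(n(-6) - 141) = 31*(34*√(-6) - 141) = 31*(34*(I*√6) - 141) = 31*(34*I*√6 - 141) = 31*(-141 + 34*I*√6) = -4371 + 1054*I*√6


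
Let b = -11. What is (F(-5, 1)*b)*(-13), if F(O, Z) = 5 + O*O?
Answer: 4290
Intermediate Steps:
F(O, Z) = 5 + O²
(F(-5, 1)*b)*(-13) = ((5 + (-5)²)*(-11))*(-13) = ((5 + 25)*(-11))*(-13) = (30*(-11))*(-13) = -330*(-13) = 4290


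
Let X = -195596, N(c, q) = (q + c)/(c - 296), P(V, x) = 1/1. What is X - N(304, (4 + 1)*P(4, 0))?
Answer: -1565077/8 ≈ -1.9563e+5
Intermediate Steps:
P(V, x) = 1
N(c, q) = (c + q)/(-296 + c)
X - N(304, (4 + 1)*P(4, 0)) = -195596 - (304 + (4 + 1)*1)/(-296 + 304) = -195596 - (304 + 5*1)/8 = -195596 - (304 + 5)/8 = -195596 - 309/8 = -1565077/8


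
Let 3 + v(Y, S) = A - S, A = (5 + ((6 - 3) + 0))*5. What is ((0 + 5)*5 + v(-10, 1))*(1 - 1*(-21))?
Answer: 1342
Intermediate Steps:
A = 40 (A = (5 + (3 + 0))*5 = (5 + 3)*5 = 8*5 = 40)
v(Y, S) = 37 - S (v(Y, S) = -3 + (40 - S) = 37 - S)
((0 + 5)*5 + v(-10, 1))*(1 - 1*(-21)) = ((0 + 5)*5 + (37 - 1*1))*(1 - 1*(-21)) = (5*5 + (37 - 1))*(1 + 21) = (25 + 36)*22 = 61*22 = 1342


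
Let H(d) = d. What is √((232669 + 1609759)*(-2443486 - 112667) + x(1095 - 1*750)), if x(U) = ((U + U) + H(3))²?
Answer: 3*I*√523280819915 ≈ 2.1701e+6*I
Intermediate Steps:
x(U) = (3 + 2*U)² (x(U) = ((U + U) + 3)² = (2*U + 3)² = (3 + 2*U)²)
√((232669 + 1609759)*(-2443486 - 112667) + x(1095 - 1*750)) = √((232669 + 1609759)*(-2443486 - 112667) + (3 + 2*(1095 - 1*750))²) = √(1842428*(-2556153) + (3 + 2*(1095 - 750))²) = √(-4709527859484 + (3 + 2*345)²) = √(-4709527859484 + (3 + 690)²) = √(-4709527859484 + 693²) = √(-4709527859484 + 480249) = √(-4709527379235) = 3*I*√523280819915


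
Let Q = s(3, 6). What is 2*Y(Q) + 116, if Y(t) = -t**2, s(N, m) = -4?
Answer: 84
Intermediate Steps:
Q = -4
2*Y(Q) + 116 = 2*(-1*(-4)**2) + 116 = 2*(-1*16) + 116 = 2*(-16) + 116 = -32 + 116 = 84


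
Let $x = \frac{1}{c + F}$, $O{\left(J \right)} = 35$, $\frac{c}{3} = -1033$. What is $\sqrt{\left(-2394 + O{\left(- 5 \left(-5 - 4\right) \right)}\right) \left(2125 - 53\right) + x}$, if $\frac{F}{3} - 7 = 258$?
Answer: $\frac{13 i \sqrt{66636697}}{48} \approx 2210.8 i$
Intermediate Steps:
$c = -3099$ ($c = 3 \left(-1033\right) = -3099$)
$F = 795$ ($F = 21 + 3 \cdot 258 = 21 + 774 = 795$)
$x = - \frac{1}{2304}$ ($x = \frac{1}{-3099 + 795} = \frac{1}{-2304} = - \frac{1}{2304} \approx -0.00043403$)
$\sqrt{\left(-2394 + O{\left(- 5 \left(-5 - 4\right) \right)}\right) \left(2125 - 53\right) + x} = \sqrt{\left(-2394 + 35\right) \left(2125 - 53\right) - \frac{1}{2304}} = \sqrt{\left(-2359\right) 2072 - \frac{1}{2304}} = \sqrt{-4887848 - \frac{1}{2304}} = \sqrt{- \frac{11261601793}{2304}} = \frac{13 i \sqrt{66636697}}{48}$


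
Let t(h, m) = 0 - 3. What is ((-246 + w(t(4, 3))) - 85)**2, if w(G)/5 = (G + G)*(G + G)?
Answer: 22801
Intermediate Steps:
t(h, m) = -3
w(G) = 20*G**2 (w(G) = 5*((G + G)*(G + G)) = 5*((2*G)*(2*G)) = 5*(4*G**2) = 20*G**2)
((-246 + w(t(4, 3))) - 85)**2 = ((-246 + 20*(-3)**2) - 85)**2 = ((-246 + 20*9) - 85)**2 = ((-246 + 180) - 85)**2 = (-66 - 85)**2 = (-151)**2 = 22801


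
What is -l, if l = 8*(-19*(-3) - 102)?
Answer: 360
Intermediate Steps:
l = -360 (l = 8*(57 - 102) = 8*(-45) = -360)
-l = -1*(-360) = 360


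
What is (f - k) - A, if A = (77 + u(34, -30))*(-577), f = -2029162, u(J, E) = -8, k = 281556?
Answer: -2270905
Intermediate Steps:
A = -39813 (A = (77 - 8)*(-577) = 69*(-577) = -39813)
(f - k) - A = (-2029162 - 1*281556) - 1*(-39813) = (-2029162 - 281556) + 39813 = -2310718 + 39813 = -2270905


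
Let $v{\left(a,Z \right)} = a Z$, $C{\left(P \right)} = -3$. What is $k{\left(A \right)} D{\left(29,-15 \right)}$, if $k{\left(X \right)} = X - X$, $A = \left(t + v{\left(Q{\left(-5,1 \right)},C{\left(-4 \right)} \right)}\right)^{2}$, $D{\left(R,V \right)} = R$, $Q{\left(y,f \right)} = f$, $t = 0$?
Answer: $0$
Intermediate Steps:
$v{\left(a,Z \right)} = Z a$
$A = 9$ ($A = \left(0 - 3\right)^{2} = \left(-3\right)^{2} = 9$)
$k{\left(X \right)} = 0$
$k{\left(A \right)} D{\left(29,-15 \right)} = 0 \cdot 29 = 0$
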